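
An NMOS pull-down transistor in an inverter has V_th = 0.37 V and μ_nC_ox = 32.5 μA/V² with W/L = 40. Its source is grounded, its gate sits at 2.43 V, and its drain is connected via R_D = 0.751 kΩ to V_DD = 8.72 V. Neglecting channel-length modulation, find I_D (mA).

V_GS = V_G = 2.43 V, so V_ov = 2.43 − 0.37 = 2.06 V.
k_n = μ_nC_ox · (W/L) = 1.3 mA/V².
Assume saturation: I_D = ½ k_n V_ov² = 0.5 × 1.3 × 2.06² = 2.76 mA, giving V_DS = V_DD − I_D R_D = 8.72 − 2.76 × 0.751 = 6.65 V.
V_DS = 6.65 V ≥ V_ov = 2.06 V, confirming saturation.

I_D = 2.76 mA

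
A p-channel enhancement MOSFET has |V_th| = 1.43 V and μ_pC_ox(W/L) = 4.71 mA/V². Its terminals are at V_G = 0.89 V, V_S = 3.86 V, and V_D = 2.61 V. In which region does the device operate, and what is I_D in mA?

V_SG = V_S − V_G = 3.86 − 0.89 = 2.97 V; V_SD = V_S − V_D = 3.86 − 2.61 = 1.25 V.
V_ov = V_SG − |V_th| = 2.97 − 1.43 = 1.54 V.
Since V_SD = 1.25 V < V_ov = 1.54 V, the device is in the triode region.
I_D = k_p [V_ov · V_SD − ½ V_SD²] = 4.71 × [1.54 × 1.25 − 0.5 × 1.25²] = 5.39 mA.

Triode; I_D = 5.39 mA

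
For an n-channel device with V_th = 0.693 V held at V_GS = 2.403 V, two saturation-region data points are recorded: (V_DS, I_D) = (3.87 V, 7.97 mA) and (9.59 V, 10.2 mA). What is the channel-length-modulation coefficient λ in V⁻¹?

λ = 0.0603 V⁻¹

With V_GS fixed, I_D ∝ (1 + λ V_DS) in saturation, so I_D2/I_D1 = (1 + λ V_DS2)/(1 + λ V_DS1).
10.2/7.97 = 1.28 = (1 + 9.59 λ)/(1 + 3.87 λ).
Solving: λ (I_D1 V_DS2 − I_D2 V_DS1) = I_D2 − I_D1, so λ = (10.2 − 7.97) / (7.97 × 9.59 − 10.2 × 3.87) = 2.23 / 37 = 0.0603 V⁻¹.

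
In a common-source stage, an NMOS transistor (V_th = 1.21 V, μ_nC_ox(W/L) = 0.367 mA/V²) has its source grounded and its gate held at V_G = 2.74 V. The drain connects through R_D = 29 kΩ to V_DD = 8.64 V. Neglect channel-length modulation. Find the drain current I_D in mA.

I_D = 0.277 mA

V_GS = V_G = 2.74 V, so V_ov = 2.74 − 1.21 = 1.53 V.
Assume saturation: I_D = ½ k_n V_ov² = 0.5 × 0.367 × 1.53² = 0.43 mA, giving V_DS = V_DD − I_D R_D = 8.64 − 0.43 × 29 = -3.82 V.
But -3.82 V < V_ov = 1.53 V, so the device is actually in triode.
In triode I_D = k_n[V_ov V_DS − ½ V_DS²] and I_D = (V_DD − V_DS)/R_D. Equating: 5.32 V_DS² − 17.28 V_DS + 8.64 = 0, giving V_DS = 0.617 V (the root below V_ov).
I_D = (8.64 − 0.617) / 29 = 0.277 mA.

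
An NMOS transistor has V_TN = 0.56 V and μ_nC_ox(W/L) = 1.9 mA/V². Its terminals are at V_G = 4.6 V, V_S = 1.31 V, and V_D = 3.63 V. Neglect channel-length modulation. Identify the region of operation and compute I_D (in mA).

Triode; I_D = 6.92 mA

V_GS = V_G − V_S = 4.6 − 1.31 = 3.29 V; V_DS = V_D − V_S = 3.63 − 1.31 = 2.32 V.
V_ov = V_GS − V_TN = 3.29 − 0.56 = 2.73 V.
Since V_DS = 2.32 V < V_ov = 2.73 V, the device is in the triode region.
I_D = k_n [V_ov · V_DS − ½ V_DS²] = 1.9 × [2.73 × 2.32 − 0.5 × 2.32²] = 6.92 mA.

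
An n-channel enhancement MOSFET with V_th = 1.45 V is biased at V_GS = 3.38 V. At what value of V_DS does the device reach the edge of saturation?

The boundary between triode and saturation is V_DS = V_GS − V_th = V_ov.
V_ov = 3.38 − 1.45 = 1.93 V.

V_DS,sat = 1.93 V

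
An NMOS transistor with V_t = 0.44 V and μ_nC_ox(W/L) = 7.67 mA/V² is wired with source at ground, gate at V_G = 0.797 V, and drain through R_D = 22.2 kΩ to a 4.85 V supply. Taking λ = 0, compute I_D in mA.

I_D = 0.214 mA

V_GS = V_G = 0.797 V, so V_ov = 0.797 − 0.44 = 0.357 V.
Assume saturation: I_D = ½ k_n V_ov² = 0.5 × 7.67 × 0.357² = 0.489 mA, giving V_DS = V_DD − I_D R_D = 4.85 − 0.489 × 22.2 = -6 V.
But -6 V < V_ov = 0.357 V, so the device is actually in triode.
In triode I_D = k_n[V_ov V_DS − ½ V_DS²] and I_D = (V_DD − V_DS)/R_D. Equating: 85.1 V_DS² − 61.79 V_DS + 4.85 = 0, giving V_DS = 0.0895 V (the root below V_ov).
I_D = (4.85 − 0.0895) / 22.2 = 0.214 mA.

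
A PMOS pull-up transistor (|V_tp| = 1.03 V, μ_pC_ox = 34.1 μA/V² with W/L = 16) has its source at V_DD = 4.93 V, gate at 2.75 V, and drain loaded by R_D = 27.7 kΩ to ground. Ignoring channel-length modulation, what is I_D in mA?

V_SG = V_DD − V_G = 4.93 − 2.75 = 2.18 V, so V_ov = 2.18 − 1.03 = 1.15 V.
k_p = μ_pC_ox · (W/L) = 0.5456 mA/V².
Assume saturation: I_D = ½ k_p V_ov² = 0.5 × 0.5456 × 1.15² = 0.361 mA, giving V_SD = V_DD − I_D R_D = 4.93 − 0.361 × 27.7 = -5.06 V.
But -5.06 V < V_ov = 1.15 V, so the device is actually in triode.
In triode I_D = k_p[V_ov V_SD − ½ V_SD²] and I_D = (V_DD − V_SD)/R_D. Equating: 7.56 V_SD² − 18.38 V_SD + 4.93 = 0, giving V_SD = 0.307 V (the root below V_ov).
I_D = (4.93 − 0.307) / 27.7 = 0.167 mA.

I_D = 0.167 mA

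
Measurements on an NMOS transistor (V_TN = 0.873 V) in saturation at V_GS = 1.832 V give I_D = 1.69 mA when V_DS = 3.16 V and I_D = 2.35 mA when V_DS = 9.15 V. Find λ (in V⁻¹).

With V_GS fixed, I_D ∝ (1 + λ V_DS) in saturation, so I_D2/I_D1 = (1 + λ V_DS2)/(1 + λ V_DS1).
2.35/1.69 = 1.391 = (1 + 9.15 λ)/(1 + 3.16 λ).
Solving: λ (I_D1 V_DS2 − I_D2 V_DS1) = I_D2 − I_D1, so λ = (2.35 − 1.69) / (1.69 × 9.15 − 2.35 × 3.16) = 0.66 / 8.04 = 0.0821 V⁻¹.

λ = 0.0821 V⁻¹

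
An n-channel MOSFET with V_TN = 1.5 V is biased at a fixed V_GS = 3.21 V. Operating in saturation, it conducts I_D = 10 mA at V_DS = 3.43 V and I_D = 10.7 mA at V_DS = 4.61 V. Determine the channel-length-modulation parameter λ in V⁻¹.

With V_GS fixed, I_D ∝ (1 + λ V_DS) in saturation, so I_D2/I_D1 = (1 + λ V_DS2)/(1 + λ V_DS1).
10.7/10 = 1.07 = (1 + 4.61 λ)/(1 + 3.43 λ).
Solving: λ (I_D1 V_DS2 − I_D2 V_DS1) = I_D2 − I_D1, so λ = (10.7 − 10) / (10 × 4.61 − 10.7 × 3.43) = 0.7 / 9.4 = 0.0745 V⁻¹.

λ = 0.0745 V⁻¹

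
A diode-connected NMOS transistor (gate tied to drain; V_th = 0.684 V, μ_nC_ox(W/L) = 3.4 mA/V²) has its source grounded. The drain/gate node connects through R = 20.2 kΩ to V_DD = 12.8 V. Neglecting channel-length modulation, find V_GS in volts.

With gate tied to drain, V_GS = V_DS ≥ V_GS − V_th, so the device is in saturation.
KCL at the drain: ½ k_n (V_GS − V_th)² = (V_DD − V_GS)/R.
Let x = V_GS − 0.684. Then 34.3 x² + x − 12.12 = 0, giving x = 0.58 V (positive root), so V_GS = 1.26 V.
I_D = (V_DD − V_GS)/R = (12.8 − 1.26) / 20.2 = 0.571 mA.

V_GS = 1.26 V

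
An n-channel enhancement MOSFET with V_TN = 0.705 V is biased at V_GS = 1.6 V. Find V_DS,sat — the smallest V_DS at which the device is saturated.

V_DS,sat = 0.895 V

The boundary between triode and saturation is V_DS = V_GS − V_TN = V_ov.
V_ov = 1.6 − 0.705 = 0.895 V.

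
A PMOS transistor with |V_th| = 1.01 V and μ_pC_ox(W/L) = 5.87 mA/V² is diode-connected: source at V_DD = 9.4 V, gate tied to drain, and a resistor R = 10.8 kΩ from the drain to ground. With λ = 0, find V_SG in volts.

With gate tied to drain, V_SG = V_SD ≥ V_SG − |V_th|, so the device is in saturation.
KCL at the drain: ½ k_p (V_SG − |V_th|)² = (V_DD − V_SG)/R.
Let x = V_SG − 1.01. Then 31.7 x² + x − 8.39 = 0, giving x = 0.499 V (positive root), so V_SG = 1.51 V.
I_D = (V_DD − V_SG)/R = (9.4 − 1.51) / 10.8 = 0.731 mA.

V_SG = 1.51 V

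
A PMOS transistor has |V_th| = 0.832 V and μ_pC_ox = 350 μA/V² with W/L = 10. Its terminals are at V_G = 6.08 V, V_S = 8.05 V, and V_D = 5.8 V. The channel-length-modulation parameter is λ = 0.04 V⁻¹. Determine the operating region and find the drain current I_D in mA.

V_SG = V_S − V_G = 8.05 − 6.08 = 1.97 V; V_SD = V_S − V_D = 8.05 − 5.8 = 2.25 V.
k_p = μ_pC_ox · (W/L) = 3.5 mA/V².
V_ov = V_SG − |V_th| = 1.97 − 0.832 = 1.14 V.
Since V_SD = 2.25 V ≥ V_ov = 1.14 V, the device is in saturation.
I_D = ½ k_p V_ov² (1 + λ V_SD) = 0.5 × 3.5 × 1.14² × (1 + 0.04 × 2.25) = 2.47 mA.

Saturation; I_D = 2.47 mA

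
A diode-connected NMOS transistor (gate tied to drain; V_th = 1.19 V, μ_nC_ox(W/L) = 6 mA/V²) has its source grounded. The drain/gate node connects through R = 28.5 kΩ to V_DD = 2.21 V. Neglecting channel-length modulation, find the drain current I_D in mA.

With gate tied to drain, V_GS = V_DS ≥ V_GS − V_th, so the device is in saturation.
KCL at the drain: ½ k_n (V_GS − V_th)² = (V_DD − V_GS)/R.
Let x = V_GS − 1.19. Then 85.5 x² + x − 1.02 = 0, giving x = 0.104 V (positive root), so V_GS = 1.29 V.
I_D = (V_DD − V_GS)/R = (2.21 − 1.29) / 28.5 = 0.0322 mA.

I_D = 0.0322 mA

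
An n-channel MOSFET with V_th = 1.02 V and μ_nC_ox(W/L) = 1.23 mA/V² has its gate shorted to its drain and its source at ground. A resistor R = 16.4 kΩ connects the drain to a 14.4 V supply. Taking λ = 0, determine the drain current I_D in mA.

I_D = 0.749 mA

With gate tied to drain, V_GS = V_DS ≥ V_GS − V_th, so the device is in saturation.
KCL at the drain: ½ k_n (V_GS − V_th)² = (V_DD − V_GS)/R.
Let x = V_GS − 1.02. Then 10.1 x² + x − 13.38 = 0, giving x = 1.1 V (positive root), so V_GS = 2.12 V.
I_D = (V_DD − V_GS)/R = (14.4 − 2.12) / 16.4 = 0.749 mA.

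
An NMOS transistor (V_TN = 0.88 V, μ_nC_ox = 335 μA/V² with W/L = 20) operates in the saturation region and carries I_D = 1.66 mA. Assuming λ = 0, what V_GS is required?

k_n = μ_nC_ox · (W/L) = 6.7 mA/V².
In saturation I_D = ½ k_n (V_GS − V_TN)², so V_GS − V_TN = √(2 I_D / k_n) = √(2 × 1.66 / 6.7) = 0.704 V.
V_GS = 0.88 + 0.704 = 1.58 V.

V_GS = 1.58 V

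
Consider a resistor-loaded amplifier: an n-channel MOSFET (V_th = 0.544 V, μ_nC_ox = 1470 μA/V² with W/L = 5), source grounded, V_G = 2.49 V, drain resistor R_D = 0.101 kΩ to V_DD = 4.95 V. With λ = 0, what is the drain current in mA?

V_GS = V_G = 2.49 V, so V_ov = 2.49 − 0.544 = 1.95 V.
k_n = μ_nC_ox · (W/L) = 7.35 mA/V².
Assume saturation: I_D = ½ k_n V_ov² = 0.5 × 7.35 × 1.95² = 13.9 mA, giving V_DS = V_DD − I_D R_D = 4.95 − 13.9 × 0.101 = 3.54 V.
V_DS = 3.54 V ≥ V_ov = 1.95 V, confirming saturation.

I_D = 13.9 mA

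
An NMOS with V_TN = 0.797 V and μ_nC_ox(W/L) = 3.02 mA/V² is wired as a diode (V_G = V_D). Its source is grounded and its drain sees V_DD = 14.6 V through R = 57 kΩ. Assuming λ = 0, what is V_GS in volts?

V_GS = 1.19 V

With gate tied to drain, V_GS = V_DS ≥ V_GS − V_TN, so the device is in saturation.
KCL at the drain: ½ k_n (V_GS − V_TN)² = (V_DD − V_GS)/R.
Let x = V_GS − 0.797. Then 86.1 x² + x − 13.8 = 0, giving x = 0.395 V (positive root), so V_GS = 1.19 V.
I_D = (V_DD − V_GS)/R = (14.6 − 1.19) / 57 = 0.235 mA.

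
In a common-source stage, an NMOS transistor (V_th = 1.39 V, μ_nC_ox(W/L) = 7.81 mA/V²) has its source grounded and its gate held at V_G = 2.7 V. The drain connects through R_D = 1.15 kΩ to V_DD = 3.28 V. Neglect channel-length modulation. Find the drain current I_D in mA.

V_GS = V_G = 2.7 V, so V_ov = 2.7 − 1.39 = 1.31 V.
Assume saturation: I_D = ½ k_n V_ov² = 0.5 × 7.81 × 1.31² = 6.7 mA, giving V_DS = V_DD − I_D R_D = 3.28 − 6.7 × 1.15 = -4.43 V.
But -4.43 V < V_ov = 1.31 V, so the device is actually in triode.
In triode I_D = k_n[V_ov V_DS − ½ V_DS²] and I_D = (V_DD − V_DS)/R_D. Equating: 4.49 V_DS² − 12.77 V_DS + 3.28 = 0, giving V_DS = 0.286 V (the root below V_ov).
I_D = (3.28 − 0.286) / 1.15 = 2.6 mA.

I_D = 2.60 mA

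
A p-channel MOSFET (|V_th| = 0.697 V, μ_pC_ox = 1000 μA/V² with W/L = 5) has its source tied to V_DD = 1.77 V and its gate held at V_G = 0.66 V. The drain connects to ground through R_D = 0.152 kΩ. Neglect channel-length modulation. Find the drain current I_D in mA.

I_D = 0.426 mA

V_SG = V_DD − V_G = 1.77 − 0.66 = 1.11 V, so V_ov = 1.11 − 0.697 = 0.413 V.
k_p = μ_pC_ox · (W/L) = 5 mA/V².
Assume saturation: I_D = ½ k_p V_ov² = 0.5 × 5 × 0.413² = 0.426 mA, giving V_SD = V_DD − I_D R_D = 1.77 − 0.426 × 0.152 = 1.71 V.
V_SD = 1.71 V ≥ V_ov = 0.413 V, confirming saturation.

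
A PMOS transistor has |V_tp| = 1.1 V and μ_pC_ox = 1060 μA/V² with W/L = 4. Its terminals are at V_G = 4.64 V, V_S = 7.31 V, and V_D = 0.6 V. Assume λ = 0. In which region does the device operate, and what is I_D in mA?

V_SG = V_S − V_G = 7.31 − 4.64 = 2.67 V; V_SD = V_S − V_D = 7.31 − 0.6 = 6.71 V.
k_p = μ_pC_ox · (W/L) = 4.24 mA/V².
V_ov = V_SG − |V_tp| = 2.67 − 1.1 = 1.57 V.
Since V_SD = 6.71 V ≥ V_ov = 1.57 V, the device is in saturation.
I_D = ½ k_p V_ov² = 0.5 × 4.24 × 1.57² = 5.23 mA.

Saturation; I_D = 5.23 mA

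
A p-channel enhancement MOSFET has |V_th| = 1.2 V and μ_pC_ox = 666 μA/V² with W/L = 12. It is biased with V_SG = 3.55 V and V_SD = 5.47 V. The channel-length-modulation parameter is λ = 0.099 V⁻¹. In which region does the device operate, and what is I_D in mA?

Saturation; I_D = 34.0 mA

k_p = μ_pC_ox · (W/L) = 7.992 mA/V².
V_ov = V_SG − |V_th| = 3.55 − 1.2 = 2.35 V.
Since V_SD = 5.47 V ≥ V_ov = 2.35 V, the device is in saturation.
I_D = ½ k_p V_ov² (1 + λ V_SD) = 0.5 × 7.992 × 2.35² × (1 + 0.099 × 5.47) = 34 mA.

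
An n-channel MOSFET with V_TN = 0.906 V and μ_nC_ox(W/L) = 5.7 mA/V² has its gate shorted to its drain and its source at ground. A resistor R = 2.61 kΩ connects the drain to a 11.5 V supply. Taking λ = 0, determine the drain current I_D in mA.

With gate tied to drain, V_GS = V_DS ≥ V_GS − V_TN, so the device is in saturation.
KCL at the drain: ½ k_n (V_GS − V_TN)² = (V_DD − V_GS)/R.
Let x = V_GS − 0.906. Then 7.44 x² + x − 10.59 = 0, giving x = 1.13 V (positive root), so V_GS = 2.03 V.
I_D = (V_DD − V_GS)/R = (11.5 − 2.03) / 2.61 = 3.63 mA.

I_D = 3.63 mA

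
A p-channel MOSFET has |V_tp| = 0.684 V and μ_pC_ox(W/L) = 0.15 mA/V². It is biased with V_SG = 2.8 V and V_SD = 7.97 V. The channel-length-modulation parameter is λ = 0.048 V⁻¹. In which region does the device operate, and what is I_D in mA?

V_ov = V_SG − |V_tp| = 2.8 − 0.684 = 2.12 V.
Since V_SD = 7.97 V ≥ V_ov = 2.12 V, the device is in saturation.
I_D = ½ k_p V_ov² (1 + λ V_SD) = 0.5 × 0.15 × 2.12² × (1 + 0.048 × 7.97) = 0.464 mA.

Saturation; I_D = 0.464 mA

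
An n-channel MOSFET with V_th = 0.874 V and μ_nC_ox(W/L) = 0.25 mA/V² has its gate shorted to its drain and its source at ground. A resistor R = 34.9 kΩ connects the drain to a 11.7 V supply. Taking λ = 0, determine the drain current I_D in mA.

I_D = 0.268 mA

With gate tied to drain, V_GS = V_DS ≥ V_GS − V_th, so the device is in saturation.
KCL at the drain: ½ k_n (V_GS − V_th)² = (V_DD − V_GS)/R.
Let x = V_GS − 0.874. Then 4.36 x² + x − 10.83 = 0, giving x = 1.46 V (positive root), so V_GS = 2.34 V.
I_D = (V_DD − V_GS)/R = (11.7 − 2.34) / 34.9 = 0.268 mA.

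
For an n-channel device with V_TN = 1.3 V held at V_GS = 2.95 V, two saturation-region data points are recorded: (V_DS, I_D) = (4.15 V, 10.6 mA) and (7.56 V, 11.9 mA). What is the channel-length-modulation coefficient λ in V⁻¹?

With V_GS fixed, I_D ∝ (1 + λ V_DS) in saturation, so I_D2/I_D1 = (1 + λ V_DS2)/(1 + λ V_DS1).
11.9/10.6 = 1.123 = (1 + 7.56 λ)/(1 + 4.15 λ).
Solving: λ (I_D1 V_DS2 − I_D2 V_DS1) = I_D2 − I_D1, so λ = (11.9 − 10.6) / (10.6 × 7.56 − 11.9 × 4.15) = 1.3 / 30.8 = 0.0423 V⁻¹.

λ = 0.0423 V⁻¹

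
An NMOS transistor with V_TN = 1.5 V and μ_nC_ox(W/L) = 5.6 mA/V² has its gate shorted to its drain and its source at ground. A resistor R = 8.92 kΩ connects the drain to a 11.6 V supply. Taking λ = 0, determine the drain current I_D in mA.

With gate tied to drain, V_GS = V_DS ≥ V_GS − V_TN, so the device is in saturation.
KCL at the drain: ½ k_n (V_GS − V_TN)² = (V_DD − V_GS)/R.
Let x = V_GS − 1.5. Then 25 x² + x − 10.1 = 0, giving x = 0.616 V (positive root), so V_GS = 2.12 V.
I_D = (V_DD − V_GS)/R = (11.6 − 2.12) / 8.92 = 1.06 mA.

I_D = 1.06 mA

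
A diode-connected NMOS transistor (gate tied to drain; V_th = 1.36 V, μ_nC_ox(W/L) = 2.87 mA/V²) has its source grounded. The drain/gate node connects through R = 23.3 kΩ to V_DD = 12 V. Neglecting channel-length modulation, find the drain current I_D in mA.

I_D = 0.433 mA

With gate tied to drain, V_GS = V_DS ≥ V_GS − V_th, so the device is in saturation.
KCL at the drain: ½ k_n (V_GS − V_th)² = (V_DD − V_GS)/R.
Let x = V_GS − 1.36. Then 33.4 x² + x − 10.64 = 0, giving x = 0.549 V (positive root), so V_GS = 1.91 V.
I_D = (V_DD − V_GS)/R = (12 − 1.91) / 23.3 = 0.433 mA.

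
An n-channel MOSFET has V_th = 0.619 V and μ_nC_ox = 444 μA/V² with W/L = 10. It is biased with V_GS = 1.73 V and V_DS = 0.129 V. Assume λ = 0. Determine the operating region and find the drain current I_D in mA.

k_n = μ_nC_ox · (W/L) = 4.44 mA/V².
V_ov = V_GS − V_th = 1.73 − 0.619 = 1.11 V.
Since V_DS = 0.129 V < V_ov = 1.11 V, the device is in the triode region.
I_D = k_n [V_ov · V_DS − ½ V_DS²] = 4.44 × [1.11 × 0.129 − 0.5 × 0.129²] = 0.599 mA.

Triode; I_D = 0.599 mA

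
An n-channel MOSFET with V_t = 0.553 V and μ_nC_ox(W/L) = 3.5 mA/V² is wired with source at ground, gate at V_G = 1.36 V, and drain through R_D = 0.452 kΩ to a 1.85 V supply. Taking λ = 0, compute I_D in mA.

V_GS = V_G = 1.36 V, so V_ov = 1.36 − 0.553 = 0.807 V.
Assume saturation: I_D = ½ k_n V_ov² = 0.5 × 3.5 × 0.807² = 1.14 mA, giving V_DS = V_DD − I_D R_D = 1.85 − 1.14 × 0.452 = 1.33 V.
V_DS = 1.33 V ≥ V_ov = 0.807 V, confirming saturation.

I_D = 1.14 mA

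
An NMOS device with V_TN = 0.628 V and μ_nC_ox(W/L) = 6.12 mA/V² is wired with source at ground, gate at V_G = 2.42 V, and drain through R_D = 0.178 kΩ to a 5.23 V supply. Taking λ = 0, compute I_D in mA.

I_D = 9.83 mA

V_GS = V_G = 2.42 V, so V_ov = 2.42 − 0.628 = 1.79 V.
Assume saturation: I_D = ½ k_n V_ov² = 0.5 × 6.12 × 1.79² = 9.83 mA, giving V_DS = V_DD − I_D R_D = 5.23 − 9.83 × 0.178 = 3.48 V.
V_DS = 3.48 V ≥ V_ov = 1.79 V, confirming saturation.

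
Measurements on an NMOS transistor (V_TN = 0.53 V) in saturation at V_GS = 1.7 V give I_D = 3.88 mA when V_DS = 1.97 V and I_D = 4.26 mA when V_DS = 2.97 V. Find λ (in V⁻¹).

λ = 0.121 V⁻¹

With V_GS fixed, I_D ∝ (1 + λ V_DS) in saturation, so I_D2/I_D1 = (1 + λ V_DS2)/(1 + λ V_DS1).
4.26/3.88 = 1.098 = (1 + 2.97 λ)/(1 + 1.97 λ).
Solving: λ (I_D1 V_DS2 − I_D2 V_DS1) = I_D2 − I_D1, so λ = (4.26 − 3.88) / (3.88 × 2.97 − 4.26 × 1.97) = 0.38 / 3.13 = 0.121 V⁻¹.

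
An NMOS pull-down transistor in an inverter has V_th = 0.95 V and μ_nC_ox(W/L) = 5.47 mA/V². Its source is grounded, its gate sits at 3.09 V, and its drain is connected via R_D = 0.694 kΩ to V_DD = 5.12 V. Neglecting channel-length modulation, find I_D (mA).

I_D = 6.44 mA

V_GS = V_G = 3.09 V, so V_ov = 3.09 − 0.95 = 2.14 V.
Assume saturation: I_D = ½ k_n V_ov² = 0.5 × 5.47 × 2.14² = 12.5 mA, giving V_DS = V_DD − I_D R_D = 5.12 − 12.5 × 0.694 = -3.57 V.
But -3.57 V < V_ov = 2.14 V, so the device is actually in triode.
In triode I_D = k_n[V_ov V_DS − ½ V_DS²] and I_D = (V_DD − V_DS)/R_D. Equating: 1.9 V_DS² − 9.124 V_DS + 5.12 = 0, giving V_DS = 0.649 V (the root below V_ov).
I_D = (5.12 − 0.649) / 0.694 = 6.44 mA.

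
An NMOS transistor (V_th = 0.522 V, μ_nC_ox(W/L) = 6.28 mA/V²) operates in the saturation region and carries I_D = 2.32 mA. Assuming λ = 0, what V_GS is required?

In saturation I_D = ½ k_n (V_GS − V_th)², so V_GS − V_th = √(2 I_D / k_n) = √(2 × 2.32 / 6.28) = 0.86 V.
V_GS = 0.522 + 0.86 = 1.38 V.

V_GS = 1.38 V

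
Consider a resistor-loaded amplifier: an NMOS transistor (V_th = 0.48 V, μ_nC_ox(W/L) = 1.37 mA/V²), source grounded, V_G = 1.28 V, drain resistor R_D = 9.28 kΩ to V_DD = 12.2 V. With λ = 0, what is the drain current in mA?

V_GS = V_G = 1.28 V, so V_ov = 1.28 − 0.48 = 0.8 V.
Assume saturation: I_D = ½ k_n V_ov² = 0.5 × 1.37 × 0.8² = 0.438 mA, giving V_DS = V_DD − I_D R_D = 12.2 − 0.438 × 9.28 = 8.13 V.
V_DS = 8.13 V ≥ V_ov = 0.8 V, confirming saturation.

I_D = 0.438 mA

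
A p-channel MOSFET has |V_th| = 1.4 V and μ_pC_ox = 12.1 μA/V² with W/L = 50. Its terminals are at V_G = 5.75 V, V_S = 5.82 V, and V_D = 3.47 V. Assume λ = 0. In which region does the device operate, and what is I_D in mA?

Cutoff; I_D = 0 mA

V_SG = V_S − V_G = 5.82 − 5.75 = 0.07 V; V_SD = V_S − V_D = 5.82 − 3.47 = 2.35 V.
V_SG = 0.07 V < |V_th| = 1.4 V, so the transistor is in cutoff.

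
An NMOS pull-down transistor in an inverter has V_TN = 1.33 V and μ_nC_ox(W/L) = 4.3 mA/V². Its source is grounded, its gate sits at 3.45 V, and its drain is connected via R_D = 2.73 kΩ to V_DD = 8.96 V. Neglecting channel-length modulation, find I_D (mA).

I_D = 3.14 mA

V_GS = V_G = 3.45 V, so V_ov = 3.45 − 1.33 = 2.12 V.
Assume saturation: I_D = ½ k_n V_ov² = 0.5 × 4.3 × 2.12² = 9.66 mA, giving V_DS = V_DD − I_D R_D = 8.96 − 9.66 × 2.73 = -17.4 V.
But -17.4 V < V_ov = 2.12 V, so the device is actually in triode.
In triode I_D = k_n[V_ov V_DS − ½ V_DS²] and I_D = (V_DD − V_DS)/R_D. Equating: 5.87 V_DS² − 25.89 V_DS + 8.96 = 0, giving V_DS = 0.379 V (the root below V_ov).
I_D = (8.96 − 0.379) / 2.73 = 3.14 mA.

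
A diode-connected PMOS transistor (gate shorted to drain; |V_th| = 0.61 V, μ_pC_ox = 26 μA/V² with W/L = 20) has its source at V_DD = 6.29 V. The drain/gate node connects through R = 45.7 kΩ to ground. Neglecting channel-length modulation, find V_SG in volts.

V_SG = 1.26 V

With gate tied to drain, V_SG = V_SD ≥ V_SG − |V_th|, so the device is in saturation.
k_p = μ_pC_ox · (W/L) = 0.52 mA/V².
KCL at the drain: ½ k_p (V_SG − |V_th|)² = (V_DD − V_SG)/R.
Let x = V_SG − 0.61. Then 11.9 x² + x − 5.68 = 0, giving x = 0.651 V (positive root), so V_SG = 1.26 V.
I_D = (V_DD − V_SG)/R = (6.29 − 1.26) / 45.7 = 0.11 mA.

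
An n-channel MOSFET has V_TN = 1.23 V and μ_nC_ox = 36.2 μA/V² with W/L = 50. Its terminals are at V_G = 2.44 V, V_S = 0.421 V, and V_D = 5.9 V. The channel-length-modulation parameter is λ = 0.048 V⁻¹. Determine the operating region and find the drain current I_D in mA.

Saturation; I_D = 0.712 mA

V_GS = V_G − V_S = 2.44 − 0.421 = 2.02 V; V_DS = V_D − V_S = 5.9 − 0.421 = 5.48 V.
k_n = μ_nC_ox · (W/L) = 1.81 mA/V².
V_ov = V_GS − V_TN = 2.02 − 1.23 = 0.789 V.
Since V_DS = 5.48 V ≥ V_ov = 0.789 V, the device is in saturation.
I_D = ½ k_n V_ov² (1 + λ V_DS) = 0.5 × 1.81 × 0.789² × (1 + 0.048 × 5.48) = 0.712 mA.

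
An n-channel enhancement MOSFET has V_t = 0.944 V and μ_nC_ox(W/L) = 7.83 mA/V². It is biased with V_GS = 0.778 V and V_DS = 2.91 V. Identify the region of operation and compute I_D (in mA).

Cutoff; I_D = 0 mA

V_GS = 0.778 V < V_t = 0.944 V, so the transistor is in cutoff.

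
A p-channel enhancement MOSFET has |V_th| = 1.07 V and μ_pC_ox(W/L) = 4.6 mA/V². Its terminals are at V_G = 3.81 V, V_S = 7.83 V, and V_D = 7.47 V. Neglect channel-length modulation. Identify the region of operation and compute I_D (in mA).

Triode; I_D = 4.59 mA

V_SG = V_S − V_G = 7.83 − 3.81 = 4.02 V; V_SD = V_S − V_D = 7.83 − 7.47 = 0.36 V.
V_ov = V_SG − |V_th| = 4.02 − 1.07 = 2.95 V.
Since V_SD = 0.36 V < V_ov = 2.95 V, the device is in the triode region.
I_D = k_p [V_ov · V_SD − ½ V_SD²] = 4.6 × [2.95 × 0.36 − 0.5 × 0.36²] = 4.59 mA.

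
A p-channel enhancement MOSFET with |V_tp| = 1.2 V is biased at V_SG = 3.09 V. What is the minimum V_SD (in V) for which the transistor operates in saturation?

The boundary between triode and saturation is V_SD = V_SG − |V_tp| = V_ov.
V_ov = 3.09 − 1.2 = 1.89 V.

V_SD,sat = 1.89 V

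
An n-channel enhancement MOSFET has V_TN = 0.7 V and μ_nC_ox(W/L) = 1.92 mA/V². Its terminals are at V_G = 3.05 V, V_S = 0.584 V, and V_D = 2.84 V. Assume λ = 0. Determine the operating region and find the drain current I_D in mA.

Saturation; I_D = 2.99 mA

V_GS = V_G − V_S = 3.05 − 0.584 = 2.47 V; V_DS = V_D − V_S = 2.84 − 0.584 = 2.26 V.
V_ov = V_GS − V_TN = 2.47 − 0.7 = 1.77 V.
Since V_DS = 2.26 V ≥ V_ov = 1.77 V, the device is in saturation.
I_D = ½ k_n V_ov² = 0.5 × 1.92 × 1.77² = 2.99 mA.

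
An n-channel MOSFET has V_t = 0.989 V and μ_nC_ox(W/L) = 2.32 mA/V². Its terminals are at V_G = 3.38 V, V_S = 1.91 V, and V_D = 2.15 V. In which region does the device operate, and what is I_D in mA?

V_GS = V_G − V_S = 3.38 − 1.91 = 1.47 V; V_DS = V_D − V_S = 2.15 − 1.91 = 0.24 V.
V_ov = V_GS − V_t = 1.47 − 0.989 = 0.481 V.
Since V_DS = 0.24 V < V_ov = 0.481 V, the device is in the triode region.
I_D = k_n [V_ov · V_DS − ½ V_DS²] = 2.32 × [0.481 × 0.24 − 0.5 × 0.24²] = 0.201 mA.

Triode; I_D = 0.201 mA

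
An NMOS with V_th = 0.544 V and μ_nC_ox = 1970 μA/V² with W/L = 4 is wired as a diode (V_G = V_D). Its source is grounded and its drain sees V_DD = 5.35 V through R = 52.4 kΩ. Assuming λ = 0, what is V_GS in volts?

With gate tied to drain, V_GS = V_DS ≥ V_GS − V_th, so the device is in saturation.
k_n = μ_nC_ox · (W/L) = 7.88 mA/V².
KCL at the drain: ½ k_n (V_GS − V_th)² = (V_DD − V_GS)/R.
Let x = V_GS − 0.544. Then 206 x² + x − 4.806 = 0, giving x = 0.15 V (positive root), so V_GS = 0.694 V.
I_D = (V_DD − V_GS)/R = (5.35 − 0.694) / 52.4 = 0.0889 mA.

V_GS = 0.694 V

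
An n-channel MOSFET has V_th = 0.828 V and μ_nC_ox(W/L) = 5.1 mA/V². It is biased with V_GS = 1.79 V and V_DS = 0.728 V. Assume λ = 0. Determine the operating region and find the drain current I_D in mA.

Triode; I_D = 2.22 mA

V_ov = V_GS − V_th = 1.79 − 0.828 = 0.962 V.
Since V_DS = 0.728 V < V_ov = 0.962 V, the device is in the triode region.
I_D = k_n [V_ov · V_DS − ½ V_DS²] = 5.1 × [0.962 × 0.728 − 0.5 × 0.728²] = 2.22 mA.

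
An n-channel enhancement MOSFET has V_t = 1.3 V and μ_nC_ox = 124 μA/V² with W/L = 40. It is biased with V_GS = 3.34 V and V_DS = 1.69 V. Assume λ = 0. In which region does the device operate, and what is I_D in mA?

k_n = μ_nC_ox · (W/L) = 4.96 mA/V².
V_ov = V_GS − V_t = 3.34 − 1.3 = 2.04 V.
Since V_DS = 1.69 V < V_ov = 2.04 V, the device is in the triode region.
I_D = k_n [V_ov · V_DS − ½ V_DS²] = 4.96 × [2.04 × 1.69 − 0.5 × 1.69²] = 10 mA.

Triode; I_D = 10.0 mA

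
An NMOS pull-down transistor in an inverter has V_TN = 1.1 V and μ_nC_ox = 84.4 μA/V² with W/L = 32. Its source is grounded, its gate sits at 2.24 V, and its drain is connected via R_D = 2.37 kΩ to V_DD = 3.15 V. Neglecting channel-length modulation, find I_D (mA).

I_D = 1.13 mA

V_GS = V_G = 2.24 V, so V_ov = 2.24 − 1.1 = 1.14 V.
k_n = μ_nC_ox · (W/L) = 2.701 mA/V².
Assume saturation: I_D = ½ k_n V_ov² = 0.5 × 2.701 × 1.14² = 1.75 mA, giving V_DS = V_DD − I_D R_D = 3.15 − 1.75 × 2.37 = -1.01 V.
But -1.01 V < V_ov = 1.14 V, so the device is actually in triode.
In triode I_D = k_n[V_ov V_DS − ½ V_DS²] and I_D = (V_DD − V_DS)/R_D. Equating: 3.2 V_DS² − 8.297 V_DS + 3.15 = 0, giving V_DS = 0.462 V (the root below V_ov).
I_D = (3.15 − 0.462) / 2.37 = 1.13 mA.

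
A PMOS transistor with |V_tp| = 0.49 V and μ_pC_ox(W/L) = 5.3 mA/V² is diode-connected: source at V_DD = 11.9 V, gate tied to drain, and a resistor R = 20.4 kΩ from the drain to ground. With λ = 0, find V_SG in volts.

V_SG = 0.940 V

With gate tied to drain, V_SG = V_SD ≥ V_SG − |V_tp|, so the device is in saturation.
KCL at the drain: ½ k_p (V_SG − |V_tp|)² = (V_DD − V_SG)/R.
Let x = V_SG − 0.49. Then 54.1 x² + x − 11.41 = 0, giving x = 0.45 V (positive root), so V_SG = 0.94 V.
I_D = (V_DD − V_SG)/R = (11.9 − 0.94) / 20.4 = 0.537 mA.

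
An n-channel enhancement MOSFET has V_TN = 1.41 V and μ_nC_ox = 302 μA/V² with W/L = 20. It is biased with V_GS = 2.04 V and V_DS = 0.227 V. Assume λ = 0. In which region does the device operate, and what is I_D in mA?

k_n = μ_nC_ox · (W/L) = 6.04 mA/V².
V_ov = V_GS − V_TN = 2.04 − 1.41 = 0.63 V.
Since V_DS = 0.227 V < V_ov = 0.63 V, the device is in the triode region.
I_D = k_n [V_ov · V_DS − ½ V_DS²] = 6.04 × [0.63 × 0.227 − 0.5 × 0.227²] = 0.708 mA.

Triode; I_D = 0.708 mA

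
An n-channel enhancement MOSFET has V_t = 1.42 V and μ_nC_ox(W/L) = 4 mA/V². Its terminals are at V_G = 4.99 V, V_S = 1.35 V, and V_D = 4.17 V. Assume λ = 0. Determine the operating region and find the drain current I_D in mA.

V_GS = V_G − V_S = 4.99 − 1.35 = 3.64 V; V_DS = V_D − V_S = 4.17 − 1.35 = 2.82 V.
V_ov = V_GS − V_t = 3.64 − 1.42 = 2.22 V.
Since V_DS = 2.82 V ≥ V_ov = 2.22 V, the device is in saturation.
I_D = ½ k_n V_ov² = 0.5 × 4 × 2.22² = 9.86 mA.

Saturation; I_D = 9.86 mA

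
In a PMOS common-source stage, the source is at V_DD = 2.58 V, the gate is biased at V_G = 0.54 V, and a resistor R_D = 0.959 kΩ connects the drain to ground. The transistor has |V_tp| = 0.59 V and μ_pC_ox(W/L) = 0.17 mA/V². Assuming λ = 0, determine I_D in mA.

I_D = 0.179 mA

V_SG = V_DD − V_G = 2.58 − 0.54 = 2.04 V, so V_ov = 2.04 − 0.59 = 1.45 V.
Assume saturation: I_D = ½ k_p V_ov² = 0.5 × 0.17 × 1.45² = 0.179 mA, giving V_SD = V_DD − I_D R_D = 2.58 − 0.179 × 0.959 = 2.41 V.
V_SD = 2.41 V ≥ V_ov = 1.45 V, confirming saturation.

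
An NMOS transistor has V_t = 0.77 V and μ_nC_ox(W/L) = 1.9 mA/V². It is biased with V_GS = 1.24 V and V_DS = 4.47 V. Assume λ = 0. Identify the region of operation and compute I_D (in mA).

V_ov = V_GS − V_t = 1.24 − 0.77 = 0.47 V.
Since V_DS = 4.47 V ≥ V_ov = 0.47 V, the device is in saturation.
I_D = ½ k_n V_ov² = 0.5 × 1.9 × 0.47² = 0.21 mA.

Saturation; I_D = 0.210 mA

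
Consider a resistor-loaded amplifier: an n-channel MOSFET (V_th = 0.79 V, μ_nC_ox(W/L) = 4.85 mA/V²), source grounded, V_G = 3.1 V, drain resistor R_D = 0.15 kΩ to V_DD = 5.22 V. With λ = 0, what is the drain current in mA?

I_D = 12.9 mA

V_GS = V_G = 3.1 V, so V_ov = 3.1 − 0.79 = 2.31 V.
Assume saturation: I_D = ½ k_n V_ov² = 0.5 × 4.85 × 2.31² = 12.9 mA, giving V_DS = V_DD − I_D R_D = 5.22 − 12.9 × 0.15 = 3.28 V.
V_DS = 3.28 V ≥ V_ov = 2.31 V, confirming saturation.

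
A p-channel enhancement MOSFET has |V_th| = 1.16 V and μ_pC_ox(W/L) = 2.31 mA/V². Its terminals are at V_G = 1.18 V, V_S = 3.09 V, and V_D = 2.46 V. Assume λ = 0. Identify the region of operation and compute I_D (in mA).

V_SG = V_S − V_G = 3.09 − 1.18 = 1.91 V; V_SD = V_S − V_D = 3.09 − 2.46 = 0.63 V.
V_ov = V_SG − |V_th| = 1.91 − 1.16 = 0.75 V.
Since V_SD = 0.63 V < V_ov = 0.75 V, the device is in the triode region.
I_D = k_p [V_ov · V_SD − ½ V_SD²] = 2.31 × [0.75 × 0.63 − 0.5 × 0.63²] = 0.633 mA.

Triode; I_D = 0.633 mA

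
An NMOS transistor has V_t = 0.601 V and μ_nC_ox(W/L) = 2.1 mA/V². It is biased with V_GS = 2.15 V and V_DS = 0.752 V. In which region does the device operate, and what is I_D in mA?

V_ov = V_GS − V_t = 2.15 − 0.601 = 1.55 V.
Since V_DS = 0.752 V < V_ov = 1.55 V, the device is in the triode region.
I_D = k_n [V_ov · V_DS − ½ V_DS²] = 2.1 × [1.55 × 0.752 − 0.5 × 0.752²] = 1.85 mA.

Triode; I_D = 1.85 mA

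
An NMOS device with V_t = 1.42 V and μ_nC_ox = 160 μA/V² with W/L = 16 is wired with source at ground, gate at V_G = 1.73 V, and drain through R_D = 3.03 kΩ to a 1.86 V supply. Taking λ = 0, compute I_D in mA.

V_GS = V_G = 1.73 V, so V_ov = 1.73 − 1.42 = 0.31 V.
k_n = μ_nC_ox · (W/L) = 2.56 mA/V².
Assume saturation: I_D = ½ k_n V_ov² = 0.5 × 2.56 × 0.31² = 0.123 mA, giving V_DS = V_DD − I_D R_D = 1.86 − 0.123 × 3.03 = 1.49 V.
V_DS = 1.49 V ≥ V_ov = 0.31 V, confirming saturation.

I_D = 0.123 mA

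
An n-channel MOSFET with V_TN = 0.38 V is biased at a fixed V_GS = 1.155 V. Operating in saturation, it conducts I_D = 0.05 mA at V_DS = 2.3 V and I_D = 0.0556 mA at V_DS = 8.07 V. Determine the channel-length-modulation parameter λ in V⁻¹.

With V_GS fixed, I_D ∝ (1 + λ V_DS) in saturation, so I_D2/I_D1 = (1 + λ V_DS2)/(1 + λ V_DS1).
0.0556/0.05 = 1.112 = (1 + 8.07 λ)/(1 + 2.3 λ).
Solving: λ (I_D1 V_DS2 − I_D2 V_DS1) = I_D2 − I_D1, so λ = (0.0556 − 0.05) / (0.05 × 8.07 − 0.0556 × 2.3) = 0.0056 / 0.276 = 0.0203 V⁻¹.

λ = 0.0203 V⁻¹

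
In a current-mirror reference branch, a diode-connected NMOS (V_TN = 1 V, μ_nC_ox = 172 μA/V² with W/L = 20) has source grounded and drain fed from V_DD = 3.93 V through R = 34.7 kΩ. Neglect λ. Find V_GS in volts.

V_GS = 1.21 V

With gate tied to drain, V_GS = V_DS ≥ V_GS − V_TN, so the device is in saturation.
k_n = μ_nC_ox · (W/L) = 3.44 mA/V².
KCL at the drain: ½ k_n (V_GS − V_TN)² = (V_DD − V_GS)/R.
Let x = V_GS − 1. Then 59.7 x² + x − 2.93 = 0, giving x = 0.213 V (positive root), so V_GS = 1.21 V.
I_D = (V_DD − V_GS)/R = (3.93 − 1.21) / 34.7 = 0.0783 mA.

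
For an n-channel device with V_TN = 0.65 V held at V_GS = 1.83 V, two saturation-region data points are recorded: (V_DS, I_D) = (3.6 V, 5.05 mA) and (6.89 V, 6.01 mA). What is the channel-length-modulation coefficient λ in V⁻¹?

With V_GS fixed, I_D ∝ (1 + λ V_DS) in saturation, so I_D2/I_D1 = (1 + λ V_DS2)/(1 + λ V_DS1).
6.01/5.05 = 1.19 = (1 + 6.89 λ)/(1 + 3.6 λ).
Solving: λ (I_D1 V_DS2 − I_D2 V_DS1) = I_D2 − I_D1, so λ = (6.01 − 5.05) / (5.05 × 6.89 − 6.01 × 3.6) = 0.96 / 13.2 = 0.073 V⁻¹.

λ = 0.0730 V⁻¹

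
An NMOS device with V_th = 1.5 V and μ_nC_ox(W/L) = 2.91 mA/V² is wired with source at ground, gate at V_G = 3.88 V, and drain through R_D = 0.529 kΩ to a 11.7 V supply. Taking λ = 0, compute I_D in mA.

V_GS = V_G = 3.88 V, so V_ov = 3.88 − 1.5 = 2.38 V.
Assume saturation: I_D = ½ k_n V_ov² = 0.5 × 2.91 × 2.38² = 8.24 mA, giving V_DS = V_DD − I_D R_D = 11.7 − 8.24 × 0.529 = 7.34 V.
V_DS = 7.34 V ≥ V_ov = 2.38 V, confirming saturation.

I_D = 8.24 mA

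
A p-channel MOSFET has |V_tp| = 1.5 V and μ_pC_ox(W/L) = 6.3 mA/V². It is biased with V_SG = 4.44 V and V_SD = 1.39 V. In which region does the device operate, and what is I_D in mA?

V_ov = V_SG − |V_tp| = 4.44 − 1.5 = 2.94 V.
Since V_SD = 1.39 V < V_ov = 2.94 V, the device is in the triode region.
I_D = k_p [V_ov · V_SD − ½ V_SD²] = 6.3 × [2.94 × 1.39 − 0.5 × 1.39²] = 19.7 mA.

Triode; I_D = 19.7 mA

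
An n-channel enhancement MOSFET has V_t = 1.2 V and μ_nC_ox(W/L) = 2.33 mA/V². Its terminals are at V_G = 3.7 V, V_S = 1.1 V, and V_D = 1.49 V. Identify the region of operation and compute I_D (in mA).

Triode; I_D = 1.09 mA

V_GS = V_G − V_S = 3.7 − 1.1 = 2.6 V; V_DS = V_D − V_S = 1.49 − 1.1 = 0.39 V.
V_ov = V_GS − V_t = 2.6 − 1.2 = 1.4 V.
Since V_DS = 0.39 V < V_ov = 1.4 V, the device is in the triode region.
I_D = k_n [V_ov · V_DS − ½ V_DS²] = 2.33 × [1.4 × 0.39 − 0.5 × 0.39²] = 1.09 mA.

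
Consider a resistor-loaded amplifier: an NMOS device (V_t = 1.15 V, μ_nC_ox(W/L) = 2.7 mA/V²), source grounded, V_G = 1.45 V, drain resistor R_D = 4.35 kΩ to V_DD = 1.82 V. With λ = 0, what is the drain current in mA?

V_GS = V_G = 1.45 V, so V_ov = 1.45 − 1.15 = 0.3 V.
Assume saturation: I_D = ½ k_n V_ov² = 0.5 × 2.7 × 0.3² = 0.122 mA, giving V_DS = V_DD − I_D R_D = 1.82 − 0.122 × 4.35 = 1.29 V.
V_DS = 1.29 V ≥ V_ov = 0.3 V, confirming saturation.

I_D = 0.122 mA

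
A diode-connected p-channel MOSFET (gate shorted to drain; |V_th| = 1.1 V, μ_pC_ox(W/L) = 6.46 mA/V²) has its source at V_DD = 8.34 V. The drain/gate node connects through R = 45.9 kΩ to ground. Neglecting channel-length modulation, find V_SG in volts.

V_SG = 1.32 V

With gate tied to drain, V_SG = V_SD ≥ V_SG − |V_th|, so the device is in saturation.
KCL at the drain: ½ k_p (V_SG − |V_th|)² = (V_DD − V_SG)/R.
Let x = V_SG − 1.1. Then 148 x² + x − 7.24 = 0, giving x = 0.218 V (positive root), so V_SG = 1.32 V.
I_D = (V_DD − V_SG)/R = (8.34 − 1.32) / 45.9 = 0.153 mA.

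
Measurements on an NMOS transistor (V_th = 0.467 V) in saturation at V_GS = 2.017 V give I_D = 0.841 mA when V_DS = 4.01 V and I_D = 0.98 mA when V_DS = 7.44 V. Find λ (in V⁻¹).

With V_GS fixed, I_D ∝ (1 + λ V_DS) in saturation, so I_D2/I_D1 = (1 + λ V_DS2)/(1 + λ V_DS1).
0.98/0.841 = 1.165 = (1 + 7.44 λ)/(1 + 4.01 λ).
Solving: λ (I_D1 V_DS2 − I_D2 V_DS1) = I_D2 − I_D1, so λ = (0.98 − 0.841) / (0.841 × 7.44 − 0.98 × 4.01) = 0.139 / 2.33 = 0.0597 V⁻¹.

λ = 0.0597 V⁻¹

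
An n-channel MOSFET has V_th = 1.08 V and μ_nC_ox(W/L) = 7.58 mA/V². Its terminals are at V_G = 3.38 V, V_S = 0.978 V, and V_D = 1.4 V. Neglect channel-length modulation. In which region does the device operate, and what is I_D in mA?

Triode; I_D = 3.55 mA

V_GS = V_G − V_S = 3.38 − 0.978 = 2.4 V; V_DS = V_D − V_S = 1.4 − 0.978 = 0.422 V.
V_ov = V_GS − V_th = 2.4 − 1.08 = 1.32 V.
Since V_DS = 0.422 V < V_ov = 1.32 V, the device is in the triode region.
I_D = k_n [V_ov · V_DS − ½ V_DS²] = 7.58 × [1.32 × 0.422 − 0.5 × 0.422²] = 3.55 mA.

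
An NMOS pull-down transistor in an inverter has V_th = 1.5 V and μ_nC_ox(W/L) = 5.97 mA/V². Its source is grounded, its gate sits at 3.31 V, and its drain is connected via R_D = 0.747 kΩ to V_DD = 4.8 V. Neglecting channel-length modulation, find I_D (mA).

I_D = 5.59 mA

V_GS = V_G = 3.31 V, so V_ov = 3.31 − 1.5 = 1.81 V.
Assume saturation: I_D = ½ k_n V_ov² = 0.5 × 5.97 × 1.81² = 9.78 mA, giving V_DS = V_DD − I_D R_D = 4.8 − 9.78 × 0.747 = -2.51 V.
But -2.51 V < V_ov = 1.81 V, so the device is actually in triode.
In triode I_D = k_n[V_ov V_DS − ½ V_DS²] and I_D = (V_DD − V_DS)/R_D. Equating: 2.23 V_DS² − 9.072 V_DS + 4.8 = 0, giving V_DS = 0.625 V (the root below V_ov).
I_D = (4.8 − 0.625) / 0.747 = 5.59 mA.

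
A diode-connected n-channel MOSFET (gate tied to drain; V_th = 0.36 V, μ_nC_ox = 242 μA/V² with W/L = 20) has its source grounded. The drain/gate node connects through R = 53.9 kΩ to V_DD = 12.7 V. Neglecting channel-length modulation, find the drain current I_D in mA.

I_D = 0.223 mA

With gate tied to drain, V_GS = V_DS ≥ V_GS − V_th, so the device is in saturation.
k_n = μ_nC_ox · (W/L) = 4.84 mA/V².
KCL at the drain: ½ k_n (V_GS − V_th)² = (V_DD − V_GS)/R.
Let x = V_GS − 0.36. Then 130 x² + x − 12.34 = 0, giving x = 0.304 V (positive root), so V_GS = 0.664 V.
I_D = (V_DD − V_GS)/R = (12.7 − 0.664) / 53.9 = 0.223 mA.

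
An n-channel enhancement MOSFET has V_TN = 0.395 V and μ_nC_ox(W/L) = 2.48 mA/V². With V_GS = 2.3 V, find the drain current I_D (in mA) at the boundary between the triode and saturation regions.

At the boundary V_DS = V_ov = V_GS − V_TN = 2.3 − 0.395 = 1.9 V.
I_D = ½ k_n V_ov² = 0.5 × 2.48 × 1.9² = 4.5 mA.

I_D = 4.50 mA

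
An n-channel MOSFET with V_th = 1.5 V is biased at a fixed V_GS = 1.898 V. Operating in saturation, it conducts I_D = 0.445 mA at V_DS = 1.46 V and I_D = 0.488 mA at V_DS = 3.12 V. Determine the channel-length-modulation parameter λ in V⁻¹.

With V_GS fixed, I_D ∝ (1 + λ V_DS) in saturation, so I_D2/I_D1 = (1 + λ V_DS2)/(1 + λ V_DS1).
0.488/0.445 = 1.097 = (1 + 3.12 λ)/(1 + 1.46 λ).
Solving: λ (I_D1 V_DS2 − I_D2 V_DS1) = I_D2 − I_D1, so λ = (0.488 − 0.445) / (0.445 × 3.12 − 0.488 × 1.46) = 0.043 / 0.676 = 0.0636 V⁻¹.

λ = 0.0636 V⁻¹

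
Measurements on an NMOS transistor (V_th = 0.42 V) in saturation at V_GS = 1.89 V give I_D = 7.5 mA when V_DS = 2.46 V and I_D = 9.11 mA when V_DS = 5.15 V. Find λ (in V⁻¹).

With V_GS fixed, I_D ∝ (1 + λ V_DS) in saturation, so I_D2/I_D1 = (1 + λ V_DS2)/(1 + λ V_DS1).
9.11/7.5 = 1.215 = (1 + 5.15 λ)/(1 + 2.46 λ).
Solving: λ (I_D1 V_DS2 − I_D2 V_DS1) = I_D2 − I_D1, so λ = (9.11 − 7.5) / (7.5 × 5.15 − 9.11 × 2.46) = 1.61 / 16.2 = 0.0993 V⁻¹.

λ = 0.0993 V⁻¹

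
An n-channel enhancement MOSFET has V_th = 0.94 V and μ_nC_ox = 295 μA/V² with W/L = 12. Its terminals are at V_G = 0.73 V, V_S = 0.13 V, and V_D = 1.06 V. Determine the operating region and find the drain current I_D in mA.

Cutoff; I_D = 0 mA

V_GS = V_G − V_S = 0.73 − 0.13 = 0.6 V; V_DS = V_D − V_S = 1.06 − 0.13 = 0.93 V.
V_GS = 0.6 V < V_th = 0.94 V, so the transistor is in cutoff.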